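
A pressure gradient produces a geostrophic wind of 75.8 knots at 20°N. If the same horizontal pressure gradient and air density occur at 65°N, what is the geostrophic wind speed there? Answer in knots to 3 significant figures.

With the same pressure gradient and density, V_g ∝ 1/f ∝ 1/sin φ.
V₂ = V₁ · sin φ₁ / sin φ₂ = 75.8 × sin 20° / sin 65°
V₂ = 75.8 × 0.3420/0.9063 = 28.6 knots

28.6 knots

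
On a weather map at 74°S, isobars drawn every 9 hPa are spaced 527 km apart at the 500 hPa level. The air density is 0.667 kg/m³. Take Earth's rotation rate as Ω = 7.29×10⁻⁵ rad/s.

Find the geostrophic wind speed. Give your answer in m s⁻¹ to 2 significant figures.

Coriolis parameter at 74°S:
f = 2Ω sin φ = 2 × 7.29×10⁻⁵ × sin 74° = 1.40×10⁻⁴ s⁻¹
Pressure gradient: |∂P/∂n| = 900 Pa / 527000 m = 1.71×10⁻³ Pa/m
Geostrophic balance (pressure-gradient force = Coriolis force):
V_g = (1/(fρ)) |∂P/∂n| = 1.71×10⁻³ / (1.40×10⁻⁴ × 0.667) = 18.3 m/s

18 m s⁻¹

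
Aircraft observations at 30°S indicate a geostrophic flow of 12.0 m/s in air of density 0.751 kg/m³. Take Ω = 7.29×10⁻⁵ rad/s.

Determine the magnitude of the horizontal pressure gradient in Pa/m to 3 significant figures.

6.57×10⁻⁴ Pa/m

Coriolis parameter at 30°S:
f = 2Ω sin φ = 2 × 7.29×10⁻⁵ × sin 30° = 7.29×10⁻⁵ s⁻¹
Geostrophic balance rearranged: |∂P/∂n| = f ρ V_g
|∂P/∂n| = 7.29×10⁻⁵ × 0.751 × 12.0 = 6.57×10⁻⁴ Pa/m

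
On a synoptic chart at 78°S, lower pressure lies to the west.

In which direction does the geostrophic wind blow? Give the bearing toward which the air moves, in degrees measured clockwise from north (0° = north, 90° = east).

The pressure-gradient force points toward the west (bearing 270°).
Geostrophic balance: in the Southern Hemisphere the Coriolis force deflects motion to the left, so the geostrophic wind blows 90° to the left of the pressure-gradient force (low pressure on the right).
Rotating 270° by 90° counterclockwise gives 180° — the wind blows toward the south.

180°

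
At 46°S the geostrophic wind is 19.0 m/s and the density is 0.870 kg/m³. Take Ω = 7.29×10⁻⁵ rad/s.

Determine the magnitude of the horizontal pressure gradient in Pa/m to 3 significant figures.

1.73×10⁻³ Pa/m

Coriolis parameter at 46°S:
f = 2Ω sin φ = 2 × 7.29×10⁻⁵ × sin 46° = 1.05×10⁻⁴ s⁻¹
Geostrophic balance rearranged: |∂P/∂n| = f ρ V_g
|∂P/∂n| = 1.05×10⁻⁴ × 0.870 × 19.0 = 1.73×10⁻³ Pa/m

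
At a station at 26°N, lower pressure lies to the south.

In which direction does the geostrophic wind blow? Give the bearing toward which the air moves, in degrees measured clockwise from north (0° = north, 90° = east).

The pressure-gradient force points toward the south (bearing 180°).
Geostrophic balance: in the Northern Hemisphere the Coriolis force deflects motion to the right, so the geostrophic wind blows 90° to the right of the pressure-gradient force (low pressure on the left).
Rotating 180° by 90° clockwise gives 270° — the wind blows toward the west.

270°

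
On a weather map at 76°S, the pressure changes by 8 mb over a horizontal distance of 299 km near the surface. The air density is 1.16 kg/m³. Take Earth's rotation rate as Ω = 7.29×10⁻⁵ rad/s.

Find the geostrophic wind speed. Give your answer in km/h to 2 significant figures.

59 km/h

Coriolis parameter at 76°S:
f = 2Ω sin φ = 2 × 7.29×10⁻⁵ × sin 76° = 1.41×10⁻⁴ s⁻¹
Pressure gradient: |∂P/∂n| = 800 Pa / 299000 m = 2.68×10⁻³ Pa/m
Geostrophic balance (pressure-gradient force = Coriolis force):
V_g = (1/(fρ)) |∂P/∂n| = 2.68×10⁻³ / (1.41×10⁻⁴ × 1.16) = 16.3 m/s
Converting: 16.3 m/s × 3.6 = 59 km/h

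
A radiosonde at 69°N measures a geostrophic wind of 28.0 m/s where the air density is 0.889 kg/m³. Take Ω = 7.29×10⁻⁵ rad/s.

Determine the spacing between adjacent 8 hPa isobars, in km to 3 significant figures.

Coriolis parameter at 69°N:
f = 2Ω sin φ = 2 × 7.29×10⁻⁵ × sin 69° = 1.36×10⁻⁴ s⁻¹
Geostrophic balance rearranged: |∂P/∂n| = f ρ V_g
|∂P/∂n| = 1.36×10⁻⁴ × 0.889 × 28.0 = 3.39×10⁻³ Pa/m
Isobar spacing: Δn = ΔP/|∂P/∂n| = 800 Pa / 3.39×10⁻³ Pa/m = 236114 m ≈ 236 km

236 km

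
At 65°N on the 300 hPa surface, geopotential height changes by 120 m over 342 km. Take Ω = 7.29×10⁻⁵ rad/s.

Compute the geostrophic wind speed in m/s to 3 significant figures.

Coriolis parameter at 65°N:
f = 2Ω sin φ = 2 × 7.29×10⁻⁵ × sin 65° = 1.32×10⁻⁴ s⁻¹
Height gradient: |∂Z/∂n| = 120 m / 342000 m = 3.51×10⁻⁴
On a pressure surface, geostrophic balance gives V_g = (g/f)|∂Z/∂n|:
V_g = 9.81 × 3.51×10⁻⁴ / 1.32×10⁻⁴ = 26.0 m/s

26.0 m/s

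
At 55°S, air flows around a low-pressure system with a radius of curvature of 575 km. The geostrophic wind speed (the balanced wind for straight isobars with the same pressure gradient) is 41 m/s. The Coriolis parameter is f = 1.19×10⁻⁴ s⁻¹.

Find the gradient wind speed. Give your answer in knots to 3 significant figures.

Around a low, centrifugal force acts outward with Coriolis, so pressure-gradient force balances both:
(1/ρ)|∂P/∂n| = fV + V²/R  →  V² + fR·V − fR·V_g = 0
With fR = 1.19×10⁻⁴ × 575×10³ m = 68.4 m/s:
V = [−fR + √((fR)² + 4 fR V_g)]/2 = [−68.4 + √(68.4² + 4×68.4×41)]/2 = 28.8 m/s
Subgeostrophic (V < V_g = 41 m/s), as expected around a low.
Converting: 28.8 m/s × 1.944 = 56.1 knots

56.1 knots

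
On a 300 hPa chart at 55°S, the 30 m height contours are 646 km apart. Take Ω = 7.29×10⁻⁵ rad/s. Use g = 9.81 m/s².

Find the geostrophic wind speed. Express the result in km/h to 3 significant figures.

13.7 km/h

Coriolis parameter at 55°S:
f = 2Ω sin φ = 2 × 7.29×10⁻⁵ × sin 55° = 1.19×10⁻⁴ s⁻¹
Height gradient: |∂Z/∂n| = 30 m / 646000 m = 4.64×10⁻⁵
On a pressure surface, geostrophic balance gives V_g = (g/f)|∂Z/∂n|:
V_g = 9.81 × 4.64×10⁻⁵ / 1.19×10⁻⁴ = 3.81 m/s
Converting: 3.81 m/s × 3.6 = 13.7 km/h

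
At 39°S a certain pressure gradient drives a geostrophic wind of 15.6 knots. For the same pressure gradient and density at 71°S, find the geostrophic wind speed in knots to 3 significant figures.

10.4 knots

With the same pressure gradient and density, V_g ∝ 1/f ∝ 1/sin φ.
V₂ = V₁ · sin φ₁ / sin φ₂ = 15.6 × sin 39° / sin 71°
V₂ = 15.6 × 0.6293/0.9455 = 10.4 knots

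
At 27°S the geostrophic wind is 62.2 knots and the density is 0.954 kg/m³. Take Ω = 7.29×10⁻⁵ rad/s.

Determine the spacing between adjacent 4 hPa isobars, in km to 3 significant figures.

198 km

Coriolis parameter at 27°S:
f = 2Ω sin φ = 2 × 7.29×10⁻⁵ × sin 27° = 6.62×10⁻⁵ s⁻¹
Wind speed in SI: 62.2 knots = 32.0 m/s
Geostrophic balance rearranged: |∂P/∂n| = f ρ V_g
|∂P/∂n| = 6.62×10⁻⁵ × 0.954 × 32.0 = 2.02×10⁻³ Pa/m
Isobar spacing: Δn = ΔP/|∂P/∂n| = 400 Pa / 2.02×10⁻³ Pa/m = 197961 m ≈ 198 km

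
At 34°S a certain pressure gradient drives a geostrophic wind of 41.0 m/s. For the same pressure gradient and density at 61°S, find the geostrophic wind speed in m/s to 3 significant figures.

With the same pressure gradient and density, V_g ∝ 1/f ∝ 1/sin φ.
V₂ = V₁ · sin φ₁ / sin φ₂ = 41.0 × sin 34° / sin 61°
V₂ = 41.0 × 0.5592/0.8746 = 26.2 m/s

26.2 m/s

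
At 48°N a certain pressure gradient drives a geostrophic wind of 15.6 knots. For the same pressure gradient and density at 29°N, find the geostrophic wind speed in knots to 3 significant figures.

With the same pressure gradient and density, V_g ∝ 1/f ∝ 1/sin φ.
V₂ = V₁ · sin φ₁ / sin φ₂ = 15.6 × sin 48° / sin 29°
V₂ = 15.6 × 0.7431/0.4848 = 23.9 knots

23.9 knots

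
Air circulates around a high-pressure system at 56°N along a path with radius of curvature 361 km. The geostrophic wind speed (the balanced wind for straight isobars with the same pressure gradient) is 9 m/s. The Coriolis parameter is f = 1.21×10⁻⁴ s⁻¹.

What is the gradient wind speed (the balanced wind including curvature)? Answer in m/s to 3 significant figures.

Around a high, pressure-gradient force acts outward with centrifugal, so Coriolis balances both:
fV = (1/ρ)|∂P/∂n| + V²/R  →  V² − fR·V + fR·V_g = 0
With fR = 1.21×10⁻⁴ × 361×10³ m = 43.7 m/s:
V = [fR − √((fR)² − 4 fR V_g)]/2 = [43.7 − √(43.7² − 4×43.7×9)]/2 = 12.7 m/s
Supergeostrophic (V > V_g = 9 m/s), as expected around a high.

12.7 m/s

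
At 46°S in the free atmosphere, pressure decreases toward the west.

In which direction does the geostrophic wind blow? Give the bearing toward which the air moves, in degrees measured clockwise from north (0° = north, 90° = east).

180°

The pressure-gradient force points toward the west (bearing 270°).
Geostrophic balance: in the Southern Hemisphere the Coriolis force deflects motion to the left, so the geostrophic wind blows 90° to the left of the pressure-gradient force (low pressure on the right).
Rotating 270° by 90° counterclockwise gives 180° — the wind blows toward the south.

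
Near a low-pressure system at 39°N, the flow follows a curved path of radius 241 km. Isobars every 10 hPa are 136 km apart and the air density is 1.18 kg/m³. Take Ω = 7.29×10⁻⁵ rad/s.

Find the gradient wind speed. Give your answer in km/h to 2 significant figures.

110 km/h

Coriolis parameter at 39°N:
f = 2Ω sin φ = 2 × 7.29×10⁻⁵ × sin 39° = 9.18×10⁻⁵ s⁻¹
Pressure gradient: |∂P/∂n| = 1000 Pa / 136000 m = 7.35×10⁻³ Pa/m
Geostrophic speed: V_g = |∂P/∂n|/(fρ) = 7.35×10⁻³/(9.18×10⁻⁵ × 1.18) = 67.9 m/s
Around a low, centrifugal force acts outward with Coriolis, so pressure-gradient force balances both:
(1/ρ)|∂P/∂n| = fV + V²/R  →  V² + fR·V − fR·V_g = 0
With fR = 9.18×10⁻⁵ × 241×10³ m = 22.1 m/s:
V = [−fR + √((fR)² + 4 fR V_g)]/2 = [−22.1 + √(22.1² + 4×22.1×67.9)]/2 = 29.2 m/s
Subgeostrophic (V < V_g = 67.9 m/s), as expected around a low.
Converting: 29.2 m/s × 3.6 = 110 km/h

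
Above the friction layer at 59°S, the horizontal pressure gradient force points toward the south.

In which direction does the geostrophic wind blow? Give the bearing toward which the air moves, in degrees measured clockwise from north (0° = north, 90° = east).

090°

The pressure-gradient force points toward the south (bearing 180°).
Geostrophic balance: in the Southern Hemisphere the Coriolis force deflects motion to the left, so the geostrophic wind blows 90° to the left of the pressure-gradient force (low pressure on the right).
Rotating 180° by 90° counterclockwise gives 090° — the wind blows toward the east.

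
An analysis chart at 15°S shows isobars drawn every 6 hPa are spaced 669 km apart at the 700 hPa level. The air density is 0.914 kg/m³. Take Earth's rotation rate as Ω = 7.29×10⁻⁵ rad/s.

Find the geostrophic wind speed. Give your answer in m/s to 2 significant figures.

Coriolis parameter at 15°S:
f = 2Ω sin φ = 2 × 7.29×10⁻⁵ × sin 15° = 3.77×10⁻⁵ s⁻¹
Pressure gradient: |∂P/∂n| = 600 Pa / 669000 m = 8.97×10⁻⁴ Pa/m
Geostrophic balance (pressure-gradient force = Coriolis force):
V_g = (1/(fρ)) |∂P/∂n| = 8.97×10⁻⁴ / (3.77×10⁻⁵ × 0.914) = 26.0 m/s

26 m/s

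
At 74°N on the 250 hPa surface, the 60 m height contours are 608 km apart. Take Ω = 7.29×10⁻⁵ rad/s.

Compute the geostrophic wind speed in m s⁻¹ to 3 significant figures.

Coriolis parameter at 74°N:
f = 2Ω sin φ = 2 × 7.29×10⁻⁵ × sin 74° = 1.40×10⁻⁴ s⁻¹
Height gradient: |∂Z/∂n| = 60 m / 608000 m = 9.87×10⁻⁵
On a pressure surface, geostrophic balance gives V_g = (g/f)|∂Z/∂n|:
V_g = 9.81 × 9.87×10⁻⁵ / 1.40×10⁻⁴ = 6.91 m/s

6.91 m s⁻¹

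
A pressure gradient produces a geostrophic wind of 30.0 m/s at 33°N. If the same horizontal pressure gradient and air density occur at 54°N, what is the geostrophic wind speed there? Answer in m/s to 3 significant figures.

With the same pressure gradient and density, V_g ∝ 1/f ∝ 1/sin φ.
V₂ = V₁ · sin φ₁ / sin φ₂ = 30.0 × sin 33° / sin 54°
V₂ = 30.0 × 0.5446/0.8090 = 20.2 m/s

20.2 m/s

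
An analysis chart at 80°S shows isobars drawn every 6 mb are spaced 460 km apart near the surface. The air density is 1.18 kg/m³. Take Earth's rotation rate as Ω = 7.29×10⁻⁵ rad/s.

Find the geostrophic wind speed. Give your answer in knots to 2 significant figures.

Coriolis parameter at 80°S:
f = 2Ω sin φ = 2 × 7.29×10⁻⁵ × sin 80° = 1.44×10⁻⁴ s⁻¹
Pressure gradient: |∂P/∂n| = 600 Pa / 460000 m = 1.30×10⁻³ Pa/m
Geostrophic balance (pressure-gradient force = Coriolis force):
V_g = (1/(fρ)) |∂P/∂n| = 1.30×10⁻³ / (1.44×10⁻⁴ × 1.18) = 7.70 m/s
Converting: 7.70 m/s × 1.944 = 15 knots

15 knots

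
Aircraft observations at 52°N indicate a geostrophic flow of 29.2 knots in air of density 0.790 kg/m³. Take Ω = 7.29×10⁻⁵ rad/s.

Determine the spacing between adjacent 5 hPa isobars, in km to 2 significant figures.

Coriolis parameter at 52°N:
f = 2Ω sin φ = 2 × 7.29×10⁻⁵ × sin 52° = 1.15×10⁻⁴ s⁻¹
Wind speed in SI: 29.2 knots = 15.0 m/s
Geostrophic balance rearranged: |∂P/∂n| = f ρ V_g
|∂P/∂n| = 1.15×10⁻⁴ × 0.790 × 15.0 = 1.36×10⁻³ Pa/m
Isobar spacing: Δn = ΔP/|∂P/∂n| = 500 Pa / 1.36×10⁻³ Pa/m = 366718 m ≈ 370 km

370 km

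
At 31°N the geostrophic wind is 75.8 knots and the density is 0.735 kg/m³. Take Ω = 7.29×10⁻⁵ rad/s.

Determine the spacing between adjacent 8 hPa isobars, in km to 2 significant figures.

370 km

Coriolis parameter at 31°N:
f = 2Ω sin φ = 2 × 7.29×10⁻⁵ × sin 31° = 7.51×10⁻⁵ s⁻¹
Wind speed in SI: 75.8 knots = 39.0 m/s
Geostrophic balance rearranged: |∂P/∂n| = f ρ V_g
|∂P/∂n| = 7.51×10⁻⁵ × 0.735 × 39.0 = 2.15×10⁻³ Pa/m
Isobar spacing: Δn = ΔP/|∂P/∂n| = 800 Pa / 2.15×10⁻³ Pa/m = 371705 m ≈ 370 km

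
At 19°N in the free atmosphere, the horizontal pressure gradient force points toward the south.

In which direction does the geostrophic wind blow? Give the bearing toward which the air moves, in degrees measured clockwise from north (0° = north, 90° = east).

The pressure-gradient force points toward the south (bearing 180°).
Geostrophic balance: in the Northern Hemisphere the Coriolis force deflects motion to the right, so the geostrophic wind blows 90° to the right of the pressure-gradient force (low pressure on the left).
Rotating 180° by 90° clockwise gives 270° — the wind blows toward the west.

270°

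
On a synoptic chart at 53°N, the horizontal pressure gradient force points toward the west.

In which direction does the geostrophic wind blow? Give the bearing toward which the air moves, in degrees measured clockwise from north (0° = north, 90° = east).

000°

The pressure-gradient force points toward the west (bearing 270°).
Geostrophic balance: in the Northern Hemisphere the Coriolis force deflects motion to the right, so the geostrophic wind blows 90° to the right of the pressure-gradient force (low pressure on the left).
Rotating 270° by 90° clockwise gives 000° — the wind blows toward the north.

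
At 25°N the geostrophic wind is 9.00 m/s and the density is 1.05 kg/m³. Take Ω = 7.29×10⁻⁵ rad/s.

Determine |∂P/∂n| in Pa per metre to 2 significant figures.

Coriolis parameter at 25°N:
f = 2Ω sin φ = 2 × 7.29×10⁻⁵ × sin 25° = 6.16×10⁻⁵ s⁻¹
Geostrophic balance rearranged: |∂P/∂n| = f ρ V_g
|∂P/∂n| = 6.16×10⁻⁵ × 1.05 × 9.00 = 5.82×10⁻⁴ Pa/m

5.8×10⁻⁴ Pa/m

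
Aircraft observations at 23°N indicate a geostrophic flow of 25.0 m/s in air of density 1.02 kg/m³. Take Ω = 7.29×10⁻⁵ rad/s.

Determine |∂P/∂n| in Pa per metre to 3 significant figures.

Coriolis parameter at 23°N:
f = 2Ω sin φ = 2 × 7.29×10⁻⁵ × sin 23° = 5.70×10⁻⁵ s⁻¹
Geostrophic balance rearranged: |∂P/∂n| = f ρ V_g
|∂P/∂n| = 5.70×10⁻⁵ × 1.02 × 25.0 = 1.45×10⁻³ Pa/m

1.45×10⁻³ Pa/m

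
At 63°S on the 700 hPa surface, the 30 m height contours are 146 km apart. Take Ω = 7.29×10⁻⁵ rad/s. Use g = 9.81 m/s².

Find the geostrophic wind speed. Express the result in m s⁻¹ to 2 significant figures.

Coriolis parameter at 63°S:
f = 2Ω sin φ = 2 × 7.29×10⁻⁵ × sin 63° = 1.30×10⁻⁴ s⁻¹
Height gradient: |∂Z/∂n| = 30 m / 146000 m = 2.05×10⁻⁴
On a pressure surface, geostrophic balance gives V_g = (g/f)|∂Z/∂n|:
V_g = 9.81 × 2.05×10⁻⁴ / 1.30×10⁻⁴ = 15.5 m/s

16 m s⁻¹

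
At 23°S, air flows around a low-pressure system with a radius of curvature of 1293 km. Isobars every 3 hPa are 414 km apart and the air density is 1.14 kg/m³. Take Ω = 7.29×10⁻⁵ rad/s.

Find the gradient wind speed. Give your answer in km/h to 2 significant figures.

Coriolis parameter at 23°S:
f = 2Ω sin φ = 2 × 7.29×10⁻⁵ × sin 23° = 5.70×10⁻⁵ s⁻¹
Pressure gradient: |∂P/∂n| = 300 Pa / 414000 m = 7.25×10⁻⁴ Pa/m
Geostrophic speed: V_g = |∂P/∂n|/(fρ) = 7.25×10⁻⁴/(5.70×10⁻⁵ × 1.14) = 11.2 m/s
Around a low, centrifugal force acts outward with Coriolis, so pressure-gradient force balances both:
(1/ρ)|∂P/∂n| = fV + V²/R  →  V² + fR·V − fR·V_g = 0
With fR = 5.70×10⁻⁵ × 1293×10³ m = 73.7 m/s:
V = [−fR + √((fR)² + 4 fR V_g)]/2 = [−73.7 + √(73.7² + 4×73.7×11.2)]/2 = 9.84 m/s
Subgeostrophic (V < V_g = 11.2 m/s), as expected around a low.
Converting: 9.84 m/s × 3.6 = 35 km/h

35 km/h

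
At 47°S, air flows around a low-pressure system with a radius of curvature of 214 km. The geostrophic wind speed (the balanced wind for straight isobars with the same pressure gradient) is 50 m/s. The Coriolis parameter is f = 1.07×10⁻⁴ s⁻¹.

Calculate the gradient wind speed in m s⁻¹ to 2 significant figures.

24 m s⁻¹

Around a low, centrifugal force acts outward with Coriolis, so pressure-gradient force balances both:
(1/ρ)|∂P/∂n| = fV + V²/R  →  V² + fR·V − fR·V_g = 0
With fR = 1.07×10⁻⁴ × 214×10³ m = 22.9 m/s:
V = [−fR + √((fR)² + 4 fR V_g)]/2 = [−22.9 + √(22.9² + 4×22.9×50)]/2 = 24.3 m/s
Subgeostrophic (V < V_g = 50 m/s), as expected around a low.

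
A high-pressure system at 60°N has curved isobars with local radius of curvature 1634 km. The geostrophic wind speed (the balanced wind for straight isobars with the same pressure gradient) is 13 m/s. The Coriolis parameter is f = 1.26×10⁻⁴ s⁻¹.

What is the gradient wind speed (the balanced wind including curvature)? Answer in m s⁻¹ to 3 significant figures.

Around a high, pressure-gradient force acts outward with centrifugal, so Coriolis balances both:
fV = (1/ρ)|∂P/∂n| + V²/R  →  V² − fR·V + fR·V_g = 0
With fR = 1.26×10⁻⁴ × 1634×10³ m = 206 m/s:
V = [fR − √((fR)² − 4 fR V_g)]/2 = [206 − √(206² − 4×206×13)]/2 = 13.9 m/s
Supergeostrophic (V > V_g = 13 m/s), as expected around a high.

13.9 m s⁻¹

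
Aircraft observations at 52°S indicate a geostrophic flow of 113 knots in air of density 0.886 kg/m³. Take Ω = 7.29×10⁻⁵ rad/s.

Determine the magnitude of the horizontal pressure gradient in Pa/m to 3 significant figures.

5.92×10⁻³ Pa/m

Coriolis parameter at 52°S:
f = 2Ω sin φ = 2 × 7.29×10⁻⁵ × sin 52° = 1.15×10⁻⁴ s⁻¹
Wind speed in SI: 113 knots = 58.1 m/s
Geostrophic balance rearranged: |∂P/∂n| = f ρ V_g
|∂P/∂n| = 1.15×10⁻⁴ × 0.886 × 58.1 = 5.92×10⁻³ Pa/m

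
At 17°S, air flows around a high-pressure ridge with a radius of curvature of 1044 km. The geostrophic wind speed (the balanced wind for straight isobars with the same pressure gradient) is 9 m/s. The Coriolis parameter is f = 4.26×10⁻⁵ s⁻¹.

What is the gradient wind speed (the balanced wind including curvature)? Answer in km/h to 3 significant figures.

45.1 km/h

Around a high, pressure-gradient force acts outward with centrifugal, so Coriolis balances both:
fV = (1/ρ)|∂P/∂n| + V²/R  →  V² − fR·V + fR·V_g = 0
With fR = 4.26×10⁻⁵ × 1044×10³ m = 44.5 m/s:
V = [fR − √((fR)² − 4 fR V_g)]/2 = [44.5 − √(44.5² − 4×44.5×9)]/2 = 12.5 m/s
Supergeostrophic (V > V_g = 9 m/s), as expected around a high.
Converting: 12.5 m/s × 3.6 = 45.1 km/h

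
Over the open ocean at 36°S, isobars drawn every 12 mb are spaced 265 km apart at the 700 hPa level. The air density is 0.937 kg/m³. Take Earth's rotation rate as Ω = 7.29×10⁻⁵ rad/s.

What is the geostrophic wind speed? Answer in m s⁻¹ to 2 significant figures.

56 m s⁻¹

Coriolis parameter at 36°S:
f = 2Ω sin φ = 2 × 7.29×10⁻⁵ × sin 36° = 8.57×10⁻⁵ s⁻¹
Pressure gradient: |∂P/∂n| = 1200 Pa / 265000 m = 4.53×10⁻³ Pa/m
Geostrophic balance (pressure-gradient force = Coriolis force):
V_g = (1/(fρ)) |∂P/∂n| = 4.53×10⁻³ / (8.57×10⁻⁵ × 0.937) = 56.4 m/s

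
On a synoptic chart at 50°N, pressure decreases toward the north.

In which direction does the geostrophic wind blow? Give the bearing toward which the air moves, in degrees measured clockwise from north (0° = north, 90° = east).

The pressure-gradient force points toward the north (bearing 000°).
Geostrophic balance: in the Northern Hemisphere the Coriolis force deflects motion to the right, so the geostrophic wind blows 90° to the right of the pressure-gradient force (low pressure on the left).
Rotating 000° by 90° clockwise gives 090° — the wind blows toward the east.

090°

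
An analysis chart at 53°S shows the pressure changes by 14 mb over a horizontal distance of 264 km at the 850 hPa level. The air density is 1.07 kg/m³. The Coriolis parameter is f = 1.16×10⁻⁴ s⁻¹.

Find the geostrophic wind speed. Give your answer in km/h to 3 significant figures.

Pressure gradient: |∂P/∂n| = 1400 Pa / 264000 m = 5.30×10⁻³ Pa/m
Geostrophic balance (pressure-gradient force = Coriolis force):
V_g = (1/(fρ)) |∂P/∂n| = 5.30×10⁻³ / (1.16×10⁻⁴ × 1.07) = 42.7 m/s
Converting: 42.7 m/s × 3.6 = 154 km/h

154 km/h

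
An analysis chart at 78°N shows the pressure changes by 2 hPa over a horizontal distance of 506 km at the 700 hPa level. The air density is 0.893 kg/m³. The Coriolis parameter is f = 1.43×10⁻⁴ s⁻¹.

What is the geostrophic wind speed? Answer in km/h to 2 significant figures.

11 km/h

Pressure gradient: |∂P/∂n| = 200 Pa / 506000 m = 3.95×10⁻⁴ Pa/m
Geostrophic balance (pressure-gradient force = Coriolis force):
V_g = (1/(fρ)) |∂P/∂n| = 3.95×10⁻⁴ / (1.43×10⁻⁴ × 0.893) = 3.10 m/s
Converting: 3.10 m/s × 3.6 = 11 km/h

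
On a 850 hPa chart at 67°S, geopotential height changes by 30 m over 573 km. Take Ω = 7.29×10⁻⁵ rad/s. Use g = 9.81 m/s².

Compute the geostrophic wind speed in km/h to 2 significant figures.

14 km/h

Coriolis parameter at 67°S:
f = 2Ω sin φ = 2 × 7.29×10⁻⁵ × sin 67° = 1.34×10⁻⁴ s⁻¹
Height gradient: |∂Z/∂n| = 30 m / 573000 m = 5.24×10⁻⁵
On a pressure surface, geostrophic balance gives V_g = (g/f)|∂Z/∂n|:
V_g = 9.81 × 5.24×10⁻⁵ / 1.34×10⁻⁴ = 3.83 m/s
Converting: 3.83 m/s × 3.6 = 14 km/h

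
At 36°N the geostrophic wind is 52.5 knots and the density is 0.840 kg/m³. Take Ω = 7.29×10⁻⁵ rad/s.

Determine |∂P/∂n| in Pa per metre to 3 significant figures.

1.94×10⁻³ Pa/m

Coriolis parameter at 36°N:
f = 2Ω sin φ = 2 × 7.29×10⁻⁵ × sin 36° = 8.57×10⁻⁵ s⁻¹
Wind speed in SI: 52.5 knots = 27.0 m/s
Geostrophic balance rearranged: |∂P/∂n| = f ρ V_g
|∂P/∂n| = 8.57×10⁻⁵ × 0.840 × 27.0 = 1.94×10⁻³ Pa/m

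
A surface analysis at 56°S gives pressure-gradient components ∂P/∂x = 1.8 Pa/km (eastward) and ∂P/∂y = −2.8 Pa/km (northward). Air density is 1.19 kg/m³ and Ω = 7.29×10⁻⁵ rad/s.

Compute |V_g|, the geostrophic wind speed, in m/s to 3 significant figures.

Coriolis parameter at 56°S:
f = 2Ω sin φ = 2 × 7.29×10⁻⁵ × sin 56° = 1.21×10⁻⁴ s⁻¹
In the Southern Hemisphere f is negative: f = −1.21×10⁻⁴ s⁻¹.
Component geostrophic relations (x east, y north):
u_g = −(1/(fρ)) ∂P/∂y,  v_g = (1/(fρ)) ∂P/∂x
u_g = −(−2.8×10⁻³)/(−1.21×10⁻⁴ × 1.19) = −19.5 m/s;  v_g = (1.8×10⁻³)/(−1.21×10⁻⁴ × 1.19) = −12.5 m/s
|V_g| = √(u_g² + v_g²) = 23.1 m/s

23.1 m/s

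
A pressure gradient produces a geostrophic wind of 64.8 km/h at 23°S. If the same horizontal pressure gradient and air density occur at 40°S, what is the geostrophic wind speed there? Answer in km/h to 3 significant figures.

With the same pressure gradient and density, V_g ∝ 1/f ∝ 1/sin φ.
V₂ = V₁ · sin φ₁ / sin φ₂ = 64.8 × sin 23° / sin 40°
V₂ = 64.8 × 0.3907/0.6428 = 39.4 km/h

39.4 km/h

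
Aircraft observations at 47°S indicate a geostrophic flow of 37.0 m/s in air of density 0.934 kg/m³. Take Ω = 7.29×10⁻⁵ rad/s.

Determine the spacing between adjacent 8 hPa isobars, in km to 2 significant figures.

Coriolis parameter at 47°S:
f = 2Ω sin φ = 2 × 7.29×10⁻⁵ × sin 47° = 1.07×10⁻⁴ s⁻¹
Geostrophic balance rearranged: |∂P/∂n| = f ρ V_g
|∂P/∂n| = 1.07×10⁻⁴ × 0.934 × 37.0 = 3.68×10⁻³ Pa/m
Isobar spacing: Δn = ΔP/|∂P/∂n| = 800 Pa / 3.68×10⁻³ Pa/m = 217098 m ≈ 220 km

220 km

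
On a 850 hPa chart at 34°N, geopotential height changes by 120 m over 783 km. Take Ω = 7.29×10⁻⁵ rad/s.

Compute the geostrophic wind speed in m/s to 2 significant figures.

18 m/s

Coriolis parameter at 34°N:
f = 2Ω sin φ = 2 × 7.29×10⁻⁵ × sin 34° = 8.15×10⁻⁵ s⁻¹
Height gradient: |∂Z/∂n| = 120 m / 783000 m = 1.53×10⁻⁴
On a pressure surface, geostrophic balance gives V_g = (g/f)|∂Z/∂n|:
V_g = 9.81 × 1.53×10⁻⁴ / 8.15×10⁻⁵ = 18.4 m/s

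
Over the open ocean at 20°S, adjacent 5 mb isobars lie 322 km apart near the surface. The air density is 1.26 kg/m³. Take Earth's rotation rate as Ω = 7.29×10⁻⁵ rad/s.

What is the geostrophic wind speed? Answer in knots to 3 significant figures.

48.0 knots

Coriolis parameter at 20°S:
f = 2Ω sin φ = 2 × 7.29×10⁻⁵ × sin 20° = 4.99×10⁻⁵ s⁻¹
Pressure gradient: |∂P/∂n| = 500 Pa / 322000 m = 1.55×10⁻³ Pa/m
Geostrophic balance (pressure-gradient force = Coriolis force):
V_g = (1/(fρ)) |∂P/∂n| = 1.55×10⁻³ / (4.99×10⁻⁵ × 1.26) = 24.7 m/s
Converting: 24.7 m/s × 1.944 = 48.0 knots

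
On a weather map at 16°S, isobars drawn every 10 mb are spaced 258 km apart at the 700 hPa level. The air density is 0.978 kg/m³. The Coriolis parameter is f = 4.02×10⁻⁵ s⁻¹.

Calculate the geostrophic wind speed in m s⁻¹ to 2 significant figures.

Pressure gradient: |∂P/∂n| = 1000 Pa / 258000 m = 3.88×10⁻³ Pa/m
Geostrophic balance (pressure-gradient force = Coriolis force):
V_g = (1/(fρ)) |∂P/∂n| = 3.88×10⁻³ / (4.02×10⁻⁵ × 0.978) = 98.6 m/s

99 m s⁻¹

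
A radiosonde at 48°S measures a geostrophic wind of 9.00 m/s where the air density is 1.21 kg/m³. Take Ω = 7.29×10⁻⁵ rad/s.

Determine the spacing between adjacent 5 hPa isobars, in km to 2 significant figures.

Coriolis parameter at 48°S:
f = 2Ω sin φ = 2 × 7.29×10⁻⁵ × sin 48° = 1.08×10⁻⁴ s⁻¹
Geostrophic balance rearranged: |∂P/∂n| = f ρ V_g
|∂P/∂n| = 1.08×10⁻⁴ × 1.21 × 9.00 = 1.18×10⁻³ Pa/m
Isobar spacing: Δn = ΔP/|∂P/∂n| = 500 Pa / 1.18×10⁻³ Pa/m = 423751 m ≈ 420 km

420 km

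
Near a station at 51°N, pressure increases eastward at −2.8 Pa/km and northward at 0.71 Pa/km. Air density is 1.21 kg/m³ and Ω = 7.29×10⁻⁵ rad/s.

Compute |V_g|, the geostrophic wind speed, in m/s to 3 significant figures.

Coriolis parameter at 51°N:
f = 2Ω sin φ = 2 × 7.29×10⁻⁵ × sin 51° = 1.13×10⁻⁴ s⁻¹
Component geostrophic relations (x east, y north):
u_g = −(1/(fρ)) ∂P/∂y,  v_g = (1/(fρ)) ∂P/∂x
u_g = −(0.71×10⁻³)/(1.13×10⁻⁴ × 1.21) = −5.18 m/s;  v_g = (−2.8×10⁻³)/(1.13×10⁻⁴ × 1.21) = −20.4 m/s
|V_g| = √(u_g² + v_g²) = 21.1 m/s

21.1 m/s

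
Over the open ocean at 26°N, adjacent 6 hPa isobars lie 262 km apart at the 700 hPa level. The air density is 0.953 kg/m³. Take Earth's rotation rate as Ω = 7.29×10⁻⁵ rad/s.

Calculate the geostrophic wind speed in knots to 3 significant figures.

73.1 knots

Coriolis parameter at 26°N:
f = 2Ω sin φ = 2 × 7.29×10⁻⁵ × sin 26° = 6.39×10⁻⁵ s⁻¹
Pressure gradient: |∂P/∂n| = 600 Pa / 262000 m = 2.29×10⁻³ Pa/m
Geostrophic balance (pressure-gradient force = Coriolis force):
V_g = (1/(fρ)) |∂P/∂n| = 2.29×10⁻³ / (6.39×10⁻⁵ × 0.953) = 37.6 m/s
Converting: 37.6 m/s × 1.944 = 73.1 knots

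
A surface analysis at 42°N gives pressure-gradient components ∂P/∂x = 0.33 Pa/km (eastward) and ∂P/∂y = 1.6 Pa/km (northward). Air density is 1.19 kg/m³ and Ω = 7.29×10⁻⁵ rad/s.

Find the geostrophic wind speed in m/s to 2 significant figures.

Coriolis parameter at 42°N:
f = 2Ω sin φ = 2 × 7.29×10⁻⁵ × sin 42° = 9.76×10⁻⁵ s⁻¹
Component geostrophic relations (x east, y north):
u_g = −(1/(fρ)) ∂P/∂y,  v_g = (1/(fρ)) ∂P/∂x
u_g = −(1.6×10⁻³)/(9.76×10⁻⁵ × 1.19) = −13.8 m/s;  v_g = (0.33×10⁻³)/(9.76×10⁻⁵ × 1.19) = 2.84 m/s
|V_g| = √(u_g² + v_g²) = 14.1 m/s

14 m/s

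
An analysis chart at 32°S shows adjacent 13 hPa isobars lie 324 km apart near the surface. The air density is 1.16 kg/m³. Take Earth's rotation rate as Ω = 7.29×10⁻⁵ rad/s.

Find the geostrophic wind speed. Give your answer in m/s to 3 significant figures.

Coriolis parameter at 32°S:
f = 2Ω sin φ = 2 × 7.29×10⁻⁵ × sin 32° = 7.73×10⁻⁵ s⁻¹
Pressure gradient: |∂P/∂n| = 1300 Pa / 324000 m = 4.01×10⁻³ Pa/m
Geostrophic balance (pressure-gradient force = Coriolis force):
V_g = (1/(fρ)) |∂P/∂n| = 4.01×10⁻³ / (7.73×10⁻⁵ × 1.16) = 44.8 m/s

44.8 m/s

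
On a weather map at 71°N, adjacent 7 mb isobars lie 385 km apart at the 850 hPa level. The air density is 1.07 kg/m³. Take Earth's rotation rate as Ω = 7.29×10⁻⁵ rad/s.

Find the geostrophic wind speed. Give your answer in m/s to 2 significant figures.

Coriolis parameter at 71°N:
f = 2Ω sin φ = 2 × 7.29×10⁻⁵ × sin 71° = 1.38×10⁻⁴ s⁻¹
Pressure gradient: |∂P/∂n| = 700 Pa / 385000 m = 1.82×10⁻³ Pa/m
Geostrophic balance (pressure-gradient force = Coriolis force):
V_g = (1/(fρ)) |∂P/∂n| = 1.82×10⁻³ / (1.38×10⁻⁴ × 1.07) = 12.3 m/s

12 m/s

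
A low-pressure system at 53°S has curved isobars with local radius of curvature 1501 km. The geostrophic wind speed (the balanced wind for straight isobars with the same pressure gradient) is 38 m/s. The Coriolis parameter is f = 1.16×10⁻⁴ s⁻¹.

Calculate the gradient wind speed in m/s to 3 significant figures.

Around a low, centrifugal force acts outward with Coriolis, so pressure-gradient force balances both:
(1/ρ)|∂P/∂n| = fV + V²/R  →  V² + fR·V − fR·V_g = 0
With fR = 1.16×10⁻⁴ × 1501×10³ m = 174 m/s:
V = [−fR + √((fR)² + 4 fR V_g)]/2 = [−174 + √(174² + 4×174×38)]/2 = 32.1 m/s
Subgeostrophic (V < V_g = 38 m/s), as expected around a low.

32.1 m/s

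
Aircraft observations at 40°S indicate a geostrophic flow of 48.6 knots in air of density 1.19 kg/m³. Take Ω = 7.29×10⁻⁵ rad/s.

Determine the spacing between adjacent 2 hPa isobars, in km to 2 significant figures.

Coriolis parameter at 40°S:
f = 2Ω sin φ = 2 × 7.29×10⁻⁵ × sin 40° = 9.37×10⁻⁵ s⁻¹
Wind speed in SI: 48.6 knots = 25.0 m/s
Geostrophic balance rearranged: |∂P/∂n| = f ρ V_g
|∂P/∂n| = 9.37×10⁻⁵ × 1.19 × 25.0 = 2.79×10⁻³ Pa/m
Isobar spacing: Δn = ΔP/|∂P/∂n| = 200 Pa / 2.79×10⁻³ Pa/m = 71727 m ≈ 72 km

72 km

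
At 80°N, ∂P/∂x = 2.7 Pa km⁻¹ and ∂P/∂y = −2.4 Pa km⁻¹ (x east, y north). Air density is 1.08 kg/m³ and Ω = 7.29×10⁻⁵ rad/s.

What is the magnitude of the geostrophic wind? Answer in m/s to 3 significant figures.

23.3 m/s

Coriolis parameter at 80°N:
f = 2Ω sin φ = 2 × 7.29×10⁻⁵ × sin 80° = 1.44×10⁻⁴ s⁻¹
Component geostrophic relations (x east, y north):
u_g = −(1/(fρ)) ∂P/∂y,  v_g = (1/(fρ)) ∂P/∂x
u_g = −(−2.4×10⁻³)/(1.44×10⁻⁴ × 1.08) = 15.5 m/s;  v_g = (2.7×10⁻³)/(1.44×10⁻⁴ × 1.08) = 17.4 m/s
|V_g| = √(u_g² + v_g²) = 23.3 m/s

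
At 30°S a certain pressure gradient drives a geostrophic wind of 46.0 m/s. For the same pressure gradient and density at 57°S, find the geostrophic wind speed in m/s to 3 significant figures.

With the same pressure gradient and density, V_g ∝ 1/f ∝ 1/sin φ.
V₂ = V₁ · sin φ₁ / sin φ₂ = 46.0 × sin 30° / sin 57°
V₂ = 46.0 × 0.5000/0.8387 = 27.4 m/s

27.4 m/s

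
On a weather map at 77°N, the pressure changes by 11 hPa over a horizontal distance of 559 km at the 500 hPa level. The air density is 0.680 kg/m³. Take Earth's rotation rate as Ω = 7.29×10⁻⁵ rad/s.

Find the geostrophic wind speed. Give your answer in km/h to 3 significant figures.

Coriolis parameter at 77°N:
f = 2Ω sin φ = 2 × 7.29×10⁻⁵ × sin 77° = 1.42×10⁻⁴ s⁻¹
Pressure gradient: |∂P/∂n| = 1100 Pa / 559000 m = 1.97×10⁻³ Pa/m
Geostrophic balance (pressure-gradient force = Coriolis force):
V_g = (1/(fρ)) |∂P/∂n| = 1.97×10⁻³ / (1.42×10⁻⁴ × 0.680) = 20.4 m/s
Converting: 20.4 m/s × 3.6 = 73.3 km/h

73.3 km/h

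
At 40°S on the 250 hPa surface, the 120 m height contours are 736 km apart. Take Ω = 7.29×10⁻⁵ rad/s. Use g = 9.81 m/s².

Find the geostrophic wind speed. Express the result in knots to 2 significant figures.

33 knots

Coriolis parameter at 40°S:
f = 2Ω sin φ = 2 × 7.29×10⁻⁵ × sin 40° = 9.37×10⁻⁵ s⁻¹
Height gradient: |∂Z/∂n| = 120 m / 736000 m = 1.63×10⁻⁴
On a pressure surface, geostrophic balance gives V_g = (g/f)|∂Z/∂n|:
V_g = 9.81 × 1.63×10⁻⁴ / 9.37×10⁻⁵ = 17.1 m/s
Converting: 17.1 m/s × 1.944 = 33 knots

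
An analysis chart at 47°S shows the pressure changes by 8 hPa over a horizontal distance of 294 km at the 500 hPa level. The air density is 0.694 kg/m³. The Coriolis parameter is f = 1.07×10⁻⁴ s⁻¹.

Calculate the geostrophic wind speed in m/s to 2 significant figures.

37 m/s

Pressure gradient: |∂P/∂n| = 800 Pa / 294000 m = 2.72×10⁻³ Pa/m
Geostrophic balance (pressure-gradient force = Coriolis force):
V_g = (1/(fρ)) |∂P/∂n| = 2.72×10⁻³ / (1.07×10⁻⁴ × 0.694) = 36.6 m/s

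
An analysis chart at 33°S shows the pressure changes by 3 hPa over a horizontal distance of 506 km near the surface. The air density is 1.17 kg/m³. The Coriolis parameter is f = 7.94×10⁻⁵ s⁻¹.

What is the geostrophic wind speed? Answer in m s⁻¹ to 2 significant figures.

6.4 m s⁻¹

Pressure gradient: |∂P/∂n| = 300 Pa / 506000 m = 5.93×10⁻⁴ Pa/m
Geostrophic balance (pressure-gradient force = Coriolis force):
V_g = (1/(fρ)) |∂P/∂n| = 5.93×10⁻⁴ / (7.94×10⁻⁵ × 1.17) = 6.38 m/s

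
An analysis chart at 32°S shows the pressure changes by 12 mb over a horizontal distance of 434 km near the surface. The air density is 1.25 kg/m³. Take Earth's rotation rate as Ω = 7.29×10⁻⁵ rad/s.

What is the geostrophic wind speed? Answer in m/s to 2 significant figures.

29 m/s

Coriolis parameter at 32°S:
f = 2Ω sin φ = 2 × 7.29×10⁻⁵ × sin 32° = 7.73×10⁻⁵ s⁻¹
Pressure gradient: |∂P/∂n| = 1200 Pa / 434000 m = 2.76×10⁻³ Pa/m
Geostrophic balance (pressure-gradient force = Coriolis force):
V_g = (1/(fρ)) |∂P/∂n| = 2.76×10⁻³ / (7.73×10⁻⁵ × 1.25) = 28.6 m/s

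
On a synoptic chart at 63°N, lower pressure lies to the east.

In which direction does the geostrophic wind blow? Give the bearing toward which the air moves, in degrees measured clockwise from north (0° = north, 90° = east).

The pressure-gradient force points toward the east (bearing 090°).
Geostrophic balance: in the Northern Hemisphere the Coriolis force deflects motion to the right, so the geostrophic wind blows 90° to the right of the pressure-gradient force (low pressure on the left).
Rotating 090° by 90° clockwise gives 180° — the wind blows toward the south.

180°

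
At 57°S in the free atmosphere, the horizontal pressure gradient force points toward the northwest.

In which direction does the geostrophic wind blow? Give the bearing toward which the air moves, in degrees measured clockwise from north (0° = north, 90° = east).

225°

The pressure-gradient force points toward the northwest (bearing 315°).
Geostrophic balance: in the Southern Hemisphere the Coriolis force deflects motion to the left, so the geostrophic wind blows 90° to the left of the pressure-gradient force (low pressure on the right).
Rotating 315° by 90° counterclockwise gives 225° — the wind blows toward the southwest.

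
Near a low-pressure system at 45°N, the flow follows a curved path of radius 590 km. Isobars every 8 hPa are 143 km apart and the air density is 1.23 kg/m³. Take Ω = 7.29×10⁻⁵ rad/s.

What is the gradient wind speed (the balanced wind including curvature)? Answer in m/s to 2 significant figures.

30 m/s

Coriolis parameter at 45°N:
f = 2Ω sin φ = 2 × 7.29×10⁻⁵ × sin 45° = 1.03×10⁻⁴ s⁻¹
Pressure gradient: |∂P/∂n| = 800 Pa / 143000 m = 5.59×10⁻³ Pa/m
Geostrophic speed: V_g = |∂P/∂n|/(fρ) = 5.59×10⁻³/(1.03×10⁻⁴ × 1.23) = 44.1 m/s
Around a low, centrifugal force acts outward with Coriolis, so pressure-gradient force balances both:
(1/ρ)|∂P/∂n| = fV + V²/R  →  V² + fR·V − fR·V_g = 0
With fR = 1.03×10⁻⁴ × 590×10³ m = 60.8 m/s:
V = [−fR + √((fR)² + 4 fR V_g)]/2 = [−60.8 + √(60.8² + 4×60.8×44.1)]/2 = 29.7 m/s
Subgeostrophic (V < V_g = 44.1 m/s), as expected around a low.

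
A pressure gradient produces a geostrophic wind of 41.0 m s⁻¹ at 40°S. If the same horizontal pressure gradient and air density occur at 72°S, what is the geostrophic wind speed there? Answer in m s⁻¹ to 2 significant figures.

28 m s⁻¹

With the same pressure gradient and density, V_g ∝ 1/f ∝ 1/sin φ.
V₂ = V₁ · sin φ₁ / sin φ₂ = 41.0 × sin 40° / sin 72°
V₂ = 41.0 × 0.6428/0.9511 = 28 m s⁻¹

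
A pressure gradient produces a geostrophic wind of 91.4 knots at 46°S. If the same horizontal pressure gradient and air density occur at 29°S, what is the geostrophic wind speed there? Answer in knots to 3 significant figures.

With the same pressure gradient and density, V_g ∝ 1/f ∝ 1/sin φ.
V₂ = V₁ · sin φ₁ / sin φ₂ = 91.4 × sin 46° / sin 29°
V₂ = 91.4 × 0.7193/0.4848 = 136 knots

136 knots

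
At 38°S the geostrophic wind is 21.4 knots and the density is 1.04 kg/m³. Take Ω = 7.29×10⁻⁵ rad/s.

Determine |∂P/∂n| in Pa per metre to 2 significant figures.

1.0×10⁻³ Pa/m

Coriolis parameter at 38°S:
f = 2Ω sin φ = 2 × 7.29×10⁻⁵ × sin 38° = 8.98×10⁻⁵ s⁻¹
Wind speed in SI: 21.4 knots = 11.0 m/s
Geostrophic balance rearranged: |∂P/∂n| = f ρ V_g
|∂P/∂n| = 8.98×10⁻⁵ × 1.04 × 11.0 = 1.03×10⁻³ Pa/m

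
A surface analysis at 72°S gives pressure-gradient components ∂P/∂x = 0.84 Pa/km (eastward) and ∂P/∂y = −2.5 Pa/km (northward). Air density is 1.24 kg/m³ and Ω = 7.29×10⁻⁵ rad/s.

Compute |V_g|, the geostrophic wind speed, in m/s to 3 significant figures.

15.3 m/s

Coriolis parameter at 72°S:
f = 2Ω sin φ = 2 × 7.29×10⁻⁵ × sin 72° = 1.39×10⁻⁴ s⁻¹
In the Southern Hemisphere f is negative: f = −1.39×10⁻⁴ s⁻¹.
Component geostrophic relations (x east, y north):
u_g = −(1/(fρ)) ∂P/∂y,  v_g = (1/(fρ)) ∂P/∂x
u_g = −(−2.5×10⁻³)/(−1.39×10⁻⁴ × 1.24) = −14.5 m/s;  v_g = (0.84×10⁻³)/(−1.39×10⁻⁴ × 1.24) = −4.89 m/s
|V_g| = √(u_g² + v_g²) = 15.3 m/s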